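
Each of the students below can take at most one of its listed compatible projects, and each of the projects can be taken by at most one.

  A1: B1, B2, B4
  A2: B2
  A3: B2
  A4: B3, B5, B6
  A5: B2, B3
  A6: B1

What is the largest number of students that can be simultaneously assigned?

5

Unit-capacity flow: source→left, listed edges, right→sink; max matching = max flow.
Augmenting path A1→B1 (+1); matched 1.
Augmenting path A2→B2 (+1); matched 2.
Augmenting path A4→B3 (+1); matched 3.
Augmenting path A5→B3→A4→B5 (+1); matched 4.
Augmenting path A6→B1→A1→B4 (+1); matched 5.
No augmenting path remains; maximum matching = 5.
König certificate: {A1, A4, A5, A6, B2} is a vertex cover of size 5 (every listed pair touches it), so no matching can be larger.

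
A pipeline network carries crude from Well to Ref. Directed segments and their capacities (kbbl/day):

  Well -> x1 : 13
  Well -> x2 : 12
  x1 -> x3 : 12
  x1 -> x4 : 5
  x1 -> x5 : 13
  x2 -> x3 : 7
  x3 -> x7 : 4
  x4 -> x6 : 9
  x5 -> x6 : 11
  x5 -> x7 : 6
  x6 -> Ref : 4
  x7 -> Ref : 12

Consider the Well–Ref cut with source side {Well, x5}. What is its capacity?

42

Edges leaving {Well, x5}: Well→x1 (13), Well→x2 (12), x5→x6 (11), x5→x7 (6).
Cut capacity = 13 + 12 + 11 + 6 = 42.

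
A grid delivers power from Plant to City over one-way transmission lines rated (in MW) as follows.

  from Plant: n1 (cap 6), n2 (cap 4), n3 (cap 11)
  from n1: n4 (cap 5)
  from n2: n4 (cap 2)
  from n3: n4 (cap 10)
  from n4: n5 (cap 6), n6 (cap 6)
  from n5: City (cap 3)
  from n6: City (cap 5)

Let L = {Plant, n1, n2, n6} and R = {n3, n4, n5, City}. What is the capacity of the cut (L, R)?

23

Edges leaving {Plant, n1, n2, n6}: Plant→n3 (11), n1→n4 (5), n2→n4 (2), n6→City (5).
Cut capacity = 11 + 5 + 2 + 5 = 23.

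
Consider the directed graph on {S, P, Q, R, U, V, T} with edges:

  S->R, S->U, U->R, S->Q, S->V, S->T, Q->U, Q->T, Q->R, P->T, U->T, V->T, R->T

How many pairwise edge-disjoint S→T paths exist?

5

Assign every edge capacity 1; by Menger, the answer equals the max flow.
Path S→T (+1); total 1.
Path S→Q→T (+1); total 2.
Path S→R→T (+1); total 3.
Path S→U→T (+1); total 4.
Path S→V→T (+1); total 5.
No residual S→T path; max flow = 5.
Certifying cut of size 5: {S→Q, S→R, S→T, S→U, S→V}.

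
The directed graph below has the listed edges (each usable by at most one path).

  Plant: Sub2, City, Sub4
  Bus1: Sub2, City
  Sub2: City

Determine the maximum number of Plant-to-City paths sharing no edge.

Assign every edge capacity 1; by Menger, the answer equals the max flow.
Path Plant→City (+1); total 1.
Path Plant→Sub2→City (+1); total 2.
No residual Plant→City path; max flow = 2.
Certifying cut of size 2: {Plant→City, Plant→Sub2}.

2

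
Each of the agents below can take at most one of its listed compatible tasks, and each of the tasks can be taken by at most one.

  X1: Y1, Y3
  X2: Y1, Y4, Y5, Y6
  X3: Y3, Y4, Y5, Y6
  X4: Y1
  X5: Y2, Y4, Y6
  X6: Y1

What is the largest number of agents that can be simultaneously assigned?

5

Unit-capacity flow: source→left, listed edges, right→sink; max matching = max flow.
Augmenting path X1→Y1 (+1); matched 1.
Augmenting path X2→Y4 (+1); matched 2.
Augmenting path X3→Y3 (+1); matched 3.
Augmenting path X5→Y2 (+1); matched 4.
Augmenting path X4→Y1→X1→Y3→X3→Y5 (+1); matched 5.
No augmenting path remains; maximum matching = 5.
König certificate: {X1, X2, X3, X5, Y1} is a vertex cover of size 5 (every listed pair touches it), so no matching can be larger.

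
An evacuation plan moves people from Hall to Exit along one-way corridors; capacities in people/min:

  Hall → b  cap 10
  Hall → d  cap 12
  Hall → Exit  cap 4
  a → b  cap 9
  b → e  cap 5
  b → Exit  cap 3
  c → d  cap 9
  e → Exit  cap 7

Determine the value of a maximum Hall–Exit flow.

Augment Hall→Exit: bottleneck 4, flow now 4.
Augment Hall→b→Exit: bottleneck 3, flow now 7.
Augment Hall→b→e→Exit: bottleneck 5, flow now 12.
No augmenting path remains; maximum flow = 12.
In the residual graph, reachable from Hall: {Hall, b, d}.
Min-cut edges: Hall→Exit (4), b→e (5), b→Exit (3); capacity 4 + 5 + 3 = 12.
This cut is saturated, so no flow can exceed 12.

12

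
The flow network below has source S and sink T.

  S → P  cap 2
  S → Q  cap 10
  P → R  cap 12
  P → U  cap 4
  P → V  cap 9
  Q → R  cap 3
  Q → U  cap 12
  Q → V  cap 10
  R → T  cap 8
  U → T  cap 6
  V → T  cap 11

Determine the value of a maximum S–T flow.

Augment S→P→R→T: bottleneck 2, flow now 2.
Augment S→Q→R→T: bottleneck 3, flow now 5.
Augment S→Q→U→T: bottleneck 6, flow now 11.
Augment S→Q→V→T: bottleneck 1, flow now 12.
No augmenting path remains; maximum flow = 12.
In the residual graph, reachable from S: {S}.
Min-cut edges: S→P (2), S→Q (10); capacity 2 + 10 = 12.
This cut is saturated, so no flow can exceed 12.

12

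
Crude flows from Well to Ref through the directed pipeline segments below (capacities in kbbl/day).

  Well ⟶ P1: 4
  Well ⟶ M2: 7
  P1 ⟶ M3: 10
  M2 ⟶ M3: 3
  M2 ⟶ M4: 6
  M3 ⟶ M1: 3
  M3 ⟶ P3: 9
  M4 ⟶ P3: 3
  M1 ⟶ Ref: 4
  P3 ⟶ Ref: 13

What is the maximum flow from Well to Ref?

Augment Well→P1→M3→M1→Ref: bottleneck 3, flow now 3.
Augment Well→P1→M3→P3→Ref: bottleneck 1, flow now 4.
Augment Well→M2→M3→P3→Ref: bottleneck 3, flow now 7.
Augment Well→M2→M4→P3→Ref: bottleneck 3, flow now 10.
No augmenting path remains; maximum flow = 10.
In the residual graph, reachable from Well: {Well, M2, M4}.
Min-cut edges: Well→P1 (4), M2→M3 (3), M4→P3 (3); capacity 4 + 3 + 3 = 10.
This cut is saturated, so no flow can exceed 10.

10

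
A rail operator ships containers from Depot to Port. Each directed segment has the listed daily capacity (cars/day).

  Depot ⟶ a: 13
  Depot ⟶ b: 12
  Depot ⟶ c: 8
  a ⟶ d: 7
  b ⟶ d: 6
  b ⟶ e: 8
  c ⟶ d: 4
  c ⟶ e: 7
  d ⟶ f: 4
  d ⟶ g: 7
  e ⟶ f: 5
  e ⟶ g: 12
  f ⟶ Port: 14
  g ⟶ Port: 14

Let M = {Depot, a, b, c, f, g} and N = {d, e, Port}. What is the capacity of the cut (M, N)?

60

Edges leaving {Depot, a, b, c, f, g}: a→d (7), b→d (6), b→e (8), c→d (4), c→e (7), f→Port (14), g→Port (14).
Cut capacity = 7 + 6 + 8 + 4 + 7 + 14 + 14 = 60.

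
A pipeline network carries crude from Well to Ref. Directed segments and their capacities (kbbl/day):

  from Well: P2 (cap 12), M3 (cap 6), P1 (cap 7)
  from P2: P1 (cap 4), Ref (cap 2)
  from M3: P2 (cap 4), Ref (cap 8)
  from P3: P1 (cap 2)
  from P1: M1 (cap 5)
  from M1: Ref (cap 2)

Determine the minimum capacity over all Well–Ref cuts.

10

Augment Well→P2→Ref: bottleneck 2, flow now 2.
Augment Well→M3→Ref: bottleneck 6, flow now 8.
Augment Well→P1→M1→Ref: bottleneck 2, flow now 10.
No augmenting path remains; maximum flow = 10.
By max-flow min-cut, the minimum cut capacity equals the max flow.
In the residual graph, reachable from Well: {Well, P2, P1, M1}.
Min-cut edges: Well→M3 (6), P2→Ref (2), M1→Ref (2); capacity 6 + 2 + 2 = 10.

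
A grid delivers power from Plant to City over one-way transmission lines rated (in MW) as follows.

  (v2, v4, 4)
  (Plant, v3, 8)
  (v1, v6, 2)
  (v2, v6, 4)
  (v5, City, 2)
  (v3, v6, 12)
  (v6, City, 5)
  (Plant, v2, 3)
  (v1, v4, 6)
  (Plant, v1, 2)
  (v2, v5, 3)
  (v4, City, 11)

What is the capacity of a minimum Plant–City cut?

10

Augment Plant→v1→v4→City: bottleneck 2, flow now 2.
Augment Plant→v2→v4→City: bottleneck 3, flow now 5.
Augment Plant→v3→v6→City: bottleneck 5, flow now 10.
No augmenting path remains; maximum flow = 10.
By max-flow min-cut, the minimum cut capacity equals the max flow.
In the residual graph, reachable from Plant: {Plant, v3, v6}.
Min-cut edges: Plant→v1 (2), Plant→v2 (3), v6→City (5); capacity 2 + 3 + 5 = 10.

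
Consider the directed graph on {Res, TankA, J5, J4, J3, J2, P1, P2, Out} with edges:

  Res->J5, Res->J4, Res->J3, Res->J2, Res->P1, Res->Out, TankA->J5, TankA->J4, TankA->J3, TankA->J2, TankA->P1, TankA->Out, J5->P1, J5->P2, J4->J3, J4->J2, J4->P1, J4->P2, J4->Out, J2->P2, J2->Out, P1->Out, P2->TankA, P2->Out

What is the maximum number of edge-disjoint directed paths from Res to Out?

Assign every edge capacity 1; by Menger, the answer equals the max flow.
Path Res→Out (+1); total 1.
Path Res→J4→Out (+1); total 2.
Path Res→J2→Out (+1); total 3.
Path Res→P1→Out (+1); total 4.
Path Res→J5→P2→Out (+1); total 5.
No residual Res→Out path; max flow = 5.
Certifying cut of size 5: {Res→J2, Res→J4, Res→J5, Res→Out, Res→P1}.

5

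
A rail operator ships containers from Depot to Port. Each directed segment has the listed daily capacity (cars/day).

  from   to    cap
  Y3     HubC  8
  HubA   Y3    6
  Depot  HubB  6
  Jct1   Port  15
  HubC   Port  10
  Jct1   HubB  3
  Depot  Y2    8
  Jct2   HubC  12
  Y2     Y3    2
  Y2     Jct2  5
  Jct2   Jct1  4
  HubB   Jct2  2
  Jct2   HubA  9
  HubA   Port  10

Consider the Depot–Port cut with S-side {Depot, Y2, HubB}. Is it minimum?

Given cut capacity: 2 + 5 + 2 = 9.
Augment Depot→Y2→Y3→HubC→Port: bottleneck 2, flow now 2.
Augment Depot→Y2→Jct2→HubC→Port: bottleneck 5, flow now 7.
Augment Depot→HubB→Jct2→HubC→Port: bottleneck 2, flow now 9.
No augmenting path remains; maximum flow = 9.
Cut capacity 9 equals the max flow, so it is a minimum cut.

Yes — it is a minimum cut (capacity 9).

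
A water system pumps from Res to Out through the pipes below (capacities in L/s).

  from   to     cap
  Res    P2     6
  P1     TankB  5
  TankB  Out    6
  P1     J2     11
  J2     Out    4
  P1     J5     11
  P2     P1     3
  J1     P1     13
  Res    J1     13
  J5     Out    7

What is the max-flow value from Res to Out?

16

Augment Res→J1→P1→TankB→Out: bottleneck 5, flow now 5.
Augment Res→J1→P1→J2→Out: bottleneck 4, flow now 9.
Augment Res→J1→P1→J5→Out: bottleneck 4, flow now 13.
Augment Res→P2→P1→J5→Out: bottleneck 3, flow now 16.
No augmenting path remains; maximum flow = 16.
In the residual graph, reachable from Res: {Res, P2}.
Min-cut edges: Res→J1 (13), P2→P1 (3); capacity 13 + 3 = 16.
This cut is saturated, so no flow can exceed 16.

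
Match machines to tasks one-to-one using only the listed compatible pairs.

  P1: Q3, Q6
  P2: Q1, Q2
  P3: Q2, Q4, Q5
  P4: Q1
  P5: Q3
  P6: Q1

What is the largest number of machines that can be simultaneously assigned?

Unit-capacity flow: source→left, listed edges, right→sink; max matching = max flow.
Augmenting path P1→Q3 (+1); matched 1.
Augmenting path P2→Q1 (+1); matched 2.
Augmenting path P3→Q2 (+1); matched 3.
Augmenting path P5→Q3→P1→Q6 (+1); matched 4.
Augmenting path P4→Q1→P2→Q2→P3→Q4 (+1); matched 5.
No augmenting path remains; maximum matching = 5.
König certificate: {P1, P2, P3, P5, Q1} is a vertex cover of size 5 (every listed pair touches it), so no matching can be larger.

5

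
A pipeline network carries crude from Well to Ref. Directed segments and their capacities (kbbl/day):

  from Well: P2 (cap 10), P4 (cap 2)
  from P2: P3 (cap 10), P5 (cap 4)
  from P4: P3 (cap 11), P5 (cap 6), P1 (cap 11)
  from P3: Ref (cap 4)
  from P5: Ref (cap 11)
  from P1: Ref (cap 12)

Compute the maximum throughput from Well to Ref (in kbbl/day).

10

Augment Well→P2→P3→Ref: bottleneck 4, flow now 4.
Augment Well→P2→P5→Ref: bottleneck 4, flow now 8.
Augment Well→P4→P5→Ref: bottleneck 2, flow now 10.
No augmenting path remains; maximum flow = 10.
In the residual graph, reachable from Well: {Well, P2, P3}.
Min-cut edges: Well→P4 (2), P2→P5 (4), P3→Ref (4); capacity 2 + 4 + 4 = 10.
This cut is saturated, so no flow can exceed 10.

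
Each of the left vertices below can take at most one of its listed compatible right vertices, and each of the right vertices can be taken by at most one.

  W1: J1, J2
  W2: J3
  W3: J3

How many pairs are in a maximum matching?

Unit-capacity flow: source→left, listed edges, right→sink; max matching = max flow.
Augmenting path W1→J1 (+1); matched 1.
Augmenting path W2→J3 (+1); matched 2.
No augmenting path remains; maximum matching = 2.
König certificate: {W1, J3} is a vertex cover of size 2 (every listed pair touches it), so no matching can be larger.

2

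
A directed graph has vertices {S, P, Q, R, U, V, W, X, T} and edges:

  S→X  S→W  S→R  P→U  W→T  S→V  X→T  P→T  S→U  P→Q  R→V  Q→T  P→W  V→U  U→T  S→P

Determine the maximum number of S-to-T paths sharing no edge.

Assign every edge capacity 1; by Menger, the answer equals the max flow.
Path S→P→T (+1); total 1.
Path S→U→T (+1); total 2.
Path S→W→T (+1); total 3.
Path S→X→T (+1); total 4.
No residual S→T path; max flow = 4.
Certifying cut of size 4: {S→P, S→W, S→X, U→T}.

4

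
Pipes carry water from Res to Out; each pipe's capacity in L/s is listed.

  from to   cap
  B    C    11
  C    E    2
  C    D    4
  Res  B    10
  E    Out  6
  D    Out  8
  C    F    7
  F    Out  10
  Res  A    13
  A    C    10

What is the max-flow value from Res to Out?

13

Augment Res→A→C→D→Out: bottleneck 4, flow now 4.
Augment Res→A→C→E→Out: bottleneck 2, flow now 6.
Augment Res→A→C→F→Out: bottleneck 4, flow now 10.
Augment Res→B→C→F→Out: bottleneck 3, flow now 13.
No augmenting path remains; maximum flow = 13.
In the residual graph, reachable from Res: {Res, A, B, C}.
Min-cut edges: C→D (4), C→E (2), C→F (7); capacity 4 + 2 + 7 = 13.
This cut is saturated, so no flow can exceed 13.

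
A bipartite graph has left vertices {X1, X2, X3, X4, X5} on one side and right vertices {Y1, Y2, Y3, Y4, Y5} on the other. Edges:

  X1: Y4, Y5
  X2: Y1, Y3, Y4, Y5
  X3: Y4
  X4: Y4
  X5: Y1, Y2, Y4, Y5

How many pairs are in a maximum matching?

Unit-capacity flow: source→left, listed edges, right→sink; max matching = max flow.
Augmenting path X1→Y4 (+1); matched 1.
Augmenting path X2→Y1 (+1); matched 2.
Augmenting path X5→Y2 (+1); matched 3.
Augmenting path X3→Y4→X1→Y5 (+1); matched 4.
No augmenting path remains; maximum matching = 4.
König certificate: {X1, X2, X5, Y4} is a vertex cover of size 4 (every listed pair touches it), so no matching can be larger.

4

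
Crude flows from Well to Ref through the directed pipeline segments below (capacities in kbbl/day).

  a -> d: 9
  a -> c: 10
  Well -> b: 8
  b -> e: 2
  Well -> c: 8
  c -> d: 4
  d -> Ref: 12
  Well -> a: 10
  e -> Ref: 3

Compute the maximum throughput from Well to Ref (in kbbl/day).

14

Augment Well→a→d→Ref: bottleneck 9, flow now 9.
Augment Well→b→e→Ref: bottleneck 2, flow now 11.
Augment Well→c→d→Ref: bottleneck 3, flow now 14.
No augmenting path remains; maximum flow = 14.
In the residual graph, reachable from Well: {Well, a, b, c, d}.
Min-cut edges: b→e (2), d→Ref (12); capacity 2 + 12 = 14.
This cut is saturated, so no flow can exceed 14.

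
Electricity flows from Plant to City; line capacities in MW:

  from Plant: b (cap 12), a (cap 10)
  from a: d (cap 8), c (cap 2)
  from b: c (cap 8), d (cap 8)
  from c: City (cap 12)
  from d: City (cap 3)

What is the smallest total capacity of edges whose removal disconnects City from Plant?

Augment Plant→a→c→City: bottleneck 2, flow now 2.
Augment Plant→a→d→City: bottleneck 3, flow now 5.
Augment Plant→b→c→City: bottleneck 8, flow now 13.
No augmenting path remains; maximum flow = 13.
By max-flow min-cut, the minimum cut capacity equals the max flow.
In the residual graph, reachable from Plant: {Plant, a, b, d}.
Min-cut edges: a→c (2), b→c (8), d→City (3); capacity 2 + 8 + 3 = 13.

13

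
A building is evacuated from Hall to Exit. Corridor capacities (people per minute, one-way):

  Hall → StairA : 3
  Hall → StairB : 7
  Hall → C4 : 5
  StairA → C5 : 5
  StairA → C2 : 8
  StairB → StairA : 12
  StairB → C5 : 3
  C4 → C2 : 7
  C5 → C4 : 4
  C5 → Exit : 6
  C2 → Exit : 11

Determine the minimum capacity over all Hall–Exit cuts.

15

Augment Hall→StairA→C5→Exit: bottleneck 3, flow now 3.
Augment Hall→StairB→C5→Exit: bottleneck 3, flow now 6.
Augment Hall→C4→C2→Exit: bottleneck 5, flow now 11.
Augment Hall→StairB→StairA→C2→Exit: bottleneck 4, flow now 15.
No augmenting path remains; maximum flow = 15.
By max-flow min-cut, the minimum cut capacity equals the max flow.
In the residual graph, reachable from Hall: {Hall}.
Min-cut edges: Hall→StairA (3), Hall→StairB (7), Hall→C4 (5); capacity 3 + 7 + 5 = 15.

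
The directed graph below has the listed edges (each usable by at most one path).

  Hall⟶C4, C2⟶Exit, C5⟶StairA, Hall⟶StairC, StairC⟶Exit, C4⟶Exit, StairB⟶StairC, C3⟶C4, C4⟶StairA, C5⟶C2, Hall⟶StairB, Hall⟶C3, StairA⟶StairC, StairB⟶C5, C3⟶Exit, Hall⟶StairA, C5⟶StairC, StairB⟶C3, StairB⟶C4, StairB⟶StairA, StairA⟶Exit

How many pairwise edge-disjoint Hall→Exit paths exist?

Assign every edge capacity 1; by Menger, the answer equals the max flow.
Path Hall→C3→Exit (+1); total 1.
Path Hall→C4→Exit (+1); total 2.
Path Hall→StairA→Exit (+1); total 3.
Path Hall→StairC→Exit (+1); total 4.
Path Hall→StairB→C5→C2→Exit (+1); total 5.
No residual Hall→Exit path; max flow = 5.
Certifying cut of size 5: {Hall→C3, Hall→C4, Hall→StairA, Hall→StairB, Hall→StairC}.

5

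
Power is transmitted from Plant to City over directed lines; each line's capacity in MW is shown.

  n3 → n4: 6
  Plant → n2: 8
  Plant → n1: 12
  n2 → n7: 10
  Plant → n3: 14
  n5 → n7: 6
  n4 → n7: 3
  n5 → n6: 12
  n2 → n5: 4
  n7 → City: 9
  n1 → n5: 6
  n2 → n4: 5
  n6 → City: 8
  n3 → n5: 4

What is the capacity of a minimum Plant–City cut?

Augment Plant→n2→n7→City: bottleneck 8, flow now 8.
Augment Plant→n1→n5→n6→City: bottleneck 6, flow now 14.
Augment Plant→n3→n4→n7→City: bottleneck 1, flow now 15.
Augment Plant→n3→n5→n6→City: bottleneck 2, flow now 17.
No augmenting path remains; maximum flow = 17.
By max-flow min-cut, the minimum cut capacity equals the max flow.
In the residual graph, reachable from Plant: {Plant, n1, n2, n3, n4, n5, n6, n7}.
Min-cut edges: n6→City (8), n7→City (9); capacity 8 + 9 = 17.

17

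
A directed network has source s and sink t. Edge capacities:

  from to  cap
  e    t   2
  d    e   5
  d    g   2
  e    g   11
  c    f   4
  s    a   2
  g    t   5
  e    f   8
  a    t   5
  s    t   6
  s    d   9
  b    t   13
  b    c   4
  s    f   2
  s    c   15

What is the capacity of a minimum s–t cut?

15

Augment s→t: bottleneck 6, flow now 6.
Augment s→a→t: bottleneck 2, flow now 8.
Augment s→d→e→t: bottleneck 2, flow now 10.
Augment s→d→g→t: bottleneck 2, flow now 12.
Augment s→d→e→g→t: bottleneck 3, flow now 15.
No augmenting path remains; maximum flow = 15.
By max-flow min-cut, the minimum cut capacity equals the max flow.
In the residual graph, reachable from s: {s, c, d, f}.
Min-cut edges: s→a (2), s→t (6), d→e (5), d→g (2); capacity 2 + 6 + 5 + 2 = 15.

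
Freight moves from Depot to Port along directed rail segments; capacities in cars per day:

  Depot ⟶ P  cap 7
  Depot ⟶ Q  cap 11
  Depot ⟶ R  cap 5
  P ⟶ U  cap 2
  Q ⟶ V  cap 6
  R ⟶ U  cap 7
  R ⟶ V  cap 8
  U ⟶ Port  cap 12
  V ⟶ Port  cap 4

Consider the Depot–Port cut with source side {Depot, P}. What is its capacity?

18

Edges leaving {Depot, P}: Depot→Q (11), Depot→R (5), P→U (2).
Cut capacity = 11 + 5 + 2 = 18.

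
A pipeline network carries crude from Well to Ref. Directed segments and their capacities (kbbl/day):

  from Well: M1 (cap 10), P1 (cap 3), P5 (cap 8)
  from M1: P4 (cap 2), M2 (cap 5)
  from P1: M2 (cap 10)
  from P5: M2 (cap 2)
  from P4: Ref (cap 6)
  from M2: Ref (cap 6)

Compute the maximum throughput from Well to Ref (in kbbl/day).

Augment Well→M1→P4→Ref: bottleneck 2, flow now 2.
Augment Well→M1→M2→Ref: bottleneck 5, flow now 7.
Augment Well→P1→M2→Ref: bottleneck 1, flow now 8.
No augmenting path remains; maximum flow = 8.
In the residual graph, reachable from Well: {Well, M1, P1, P5, M2}.
Min-cut edges: M1→P4 (2), M2→Ref (6); capacity 2 + 6 = 8.
This cut is saturated, so no flow can exceed 8.

8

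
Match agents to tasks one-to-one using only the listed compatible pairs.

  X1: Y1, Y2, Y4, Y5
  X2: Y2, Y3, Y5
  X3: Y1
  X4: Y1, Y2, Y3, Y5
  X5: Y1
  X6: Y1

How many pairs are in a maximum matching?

Unit-capacity flow: source→left, listed edges, right→sink; max matching = max flow.
Augmenting path X1→Y1 (+1); matched 1.
Augmenting path X2→Y2 (+1); matched 2.
Augmenting path X4→Y3 (+1); matched 3.
Augmenting path X3→Y1→X1→Y4 (+1); matched 4.
No augmenting path remains; maximum matching = 4.
König certificate: {X1, X2, X4, Y1} is a vertex cover of size 4 (every listed pair touches it), so no matching can be larger.

4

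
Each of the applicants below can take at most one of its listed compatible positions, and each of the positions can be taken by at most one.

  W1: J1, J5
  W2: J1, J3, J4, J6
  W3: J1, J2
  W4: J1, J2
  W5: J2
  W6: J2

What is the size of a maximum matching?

4

Unit-capacity flow: source→left, listed edges, right→sink; max matching = max flow.
Augmenting path W1→J1 (+1); matched 1.
Augmenting path W2→J3 (+1); matched 2.
Augmenting path W3→J2 (+1); matched 3.
Augmenting path W4→J1→W1→J5 (+1); matched 4.
No augmenting path remains; maximum matching = 4.
König certificate: {W1, W2, J1, J2} is a vertex cover of size 4 (every listed pair touches it), so no matching can be larger.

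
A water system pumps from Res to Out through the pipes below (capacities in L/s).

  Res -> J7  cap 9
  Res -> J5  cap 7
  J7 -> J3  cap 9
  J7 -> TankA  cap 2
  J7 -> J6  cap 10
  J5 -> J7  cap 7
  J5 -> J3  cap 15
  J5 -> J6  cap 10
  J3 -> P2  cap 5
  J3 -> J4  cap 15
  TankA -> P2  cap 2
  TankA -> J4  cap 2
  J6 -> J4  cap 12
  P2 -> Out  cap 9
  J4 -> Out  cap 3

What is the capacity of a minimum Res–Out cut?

10

Augment Res→J7→J3→P2→Out: bottleneck 5, flow now 5.
Augment Res→J7→J3→J4→Out: bottleneck 3, flow now 8.
Augment Res→J7→TankA→P2→Out: bottleneck 1, flow now 9.
Augment Res→J5→J7→TankA→P2→Out: bottleneck 1, flow now 10.
No augmenting path remains; maximum flow = 10.
By max-flow min-cut, the minimum cut capacity equals the max flow.
In the residual graph, reachable from Res: {Res, J7, J5, J3, J6, J4}.
Min-cut edges: J7→TankA (2), J3→P2 (5), J4→Out (3); capacity 2 + 5 + 3 = 10.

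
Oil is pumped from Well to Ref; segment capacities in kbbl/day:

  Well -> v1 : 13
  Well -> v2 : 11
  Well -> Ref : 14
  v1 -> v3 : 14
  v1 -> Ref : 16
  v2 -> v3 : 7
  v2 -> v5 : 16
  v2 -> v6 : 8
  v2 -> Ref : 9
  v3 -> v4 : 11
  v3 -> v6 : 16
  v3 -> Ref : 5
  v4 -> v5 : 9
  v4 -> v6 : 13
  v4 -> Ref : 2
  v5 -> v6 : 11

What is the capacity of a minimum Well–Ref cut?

38

Augment Well→Ref: bottleneck 14, flow now 14.
Augment Well→v1→Ref: bottleneck 13, flow now 27.
Augment Well→v2→Ref: bottleneck 9, flow now 36.
Augment Well→v2→v3→Ref: bottleneck 2, flow now 38.
No augmenting path remains; maximum flow = 38.
By max-flow min-cut, the minimum cut capacity equals the max flow.
In the residual graph, reachable from Well: {Well}.
Min-cut edges: Well→v1 (13), Well→v2 (11), Well→Ref (14); capacity 13 + 11 + 14 = 38.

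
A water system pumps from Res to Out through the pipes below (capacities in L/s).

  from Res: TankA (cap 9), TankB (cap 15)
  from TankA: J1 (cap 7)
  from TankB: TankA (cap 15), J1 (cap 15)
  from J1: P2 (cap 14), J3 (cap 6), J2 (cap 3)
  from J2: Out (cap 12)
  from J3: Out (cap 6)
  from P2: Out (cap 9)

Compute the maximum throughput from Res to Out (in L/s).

Augment Res→TankA→J1→J2→Out: bottleneck 3, flow now 3.
Augment Res→TankA→J1→J3→Out: bottleneck 4, flow now 7.
Augment Res→TankB→J1→J3→Out: bottleneck 2, flow now 9.
Augment Res→TankB→J1→P2→Out: bottleneck 9, flow now 18.
No augmenting path remains; maximum flow = 18.
In the residual graph, reachable from Res: {Res, TankA, TankB, J1, P2}.
Min-cut edges: J1→J2 (3), J1→J3 (6), P2→Out (9); capacity 3 + 6 + 9 = 18.
This cut is saturated, so no flow can exceed 18.

18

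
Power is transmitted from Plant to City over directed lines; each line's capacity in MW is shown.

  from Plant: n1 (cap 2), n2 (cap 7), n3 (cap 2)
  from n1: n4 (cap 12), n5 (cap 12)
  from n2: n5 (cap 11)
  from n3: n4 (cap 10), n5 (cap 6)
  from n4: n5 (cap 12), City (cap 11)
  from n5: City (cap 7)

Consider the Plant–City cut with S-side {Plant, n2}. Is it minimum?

Given cut capacity: 2 + 2 + 11 = 15.
Augment Plant→n1→n4→City: bottleneck 2, flow now 2.
Augment Plant→n2→n5→City: bottleneck 7, flow now 9.
Augment Plant→n3→n4→City: bottleneck 2, flow now 11.
No augmenting path remains; maximum flow = 11.
In the residual graph, reachable from Plant: {Plant}.
Min-cut edges: Plant→n1 (2), Plant→n2 (7), Plant→n3 (2); capacity 2 + 7 + 2 = 11.
Cut capacity 15 exceeds the max flow 11, so it is not minimum.

No — its capacity is 15, but the minimum cut has capacity 11.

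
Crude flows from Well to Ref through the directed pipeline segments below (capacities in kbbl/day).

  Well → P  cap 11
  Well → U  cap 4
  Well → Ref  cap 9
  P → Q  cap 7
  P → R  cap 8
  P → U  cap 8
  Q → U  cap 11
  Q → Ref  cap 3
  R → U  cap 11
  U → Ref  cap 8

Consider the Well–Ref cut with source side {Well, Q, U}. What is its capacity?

Edges leaving {Well, Q, U}: Well→P (11), Well→Ref (9), Q→Ref (3), U→Ref (8).
Cut capacity = 11 + 9 + 3 + 8 = 31.

31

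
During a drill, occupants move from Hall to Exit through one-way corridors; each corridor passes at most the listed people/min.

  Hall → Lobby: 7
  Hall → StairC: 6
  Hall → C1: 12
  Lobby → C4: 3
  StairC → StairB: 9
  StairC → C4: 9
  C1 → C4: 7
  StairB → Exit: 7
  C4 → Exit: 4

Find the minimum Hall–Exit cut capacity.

Augment Hall→Lobby→C4→Exit: bottleneck 3, flow now 3.
Augment Hall→StairC→StairB→Exit: bottleneck 6, flow now 9.
Augment Hall→C1→C4→Exit: bottleneck 1, flow now 10.
No augmenting path remains; maximum flow = 10.
By max-flow min-cut, the minimum cut capacity equals the max flow.
In the residual graph, reachable from Hall: {Hall, Lobby, C1, C4}.
Min-cut edges: Hall→StairC (6), C4→Exit (4); capacity 6 + 4 = 10.

10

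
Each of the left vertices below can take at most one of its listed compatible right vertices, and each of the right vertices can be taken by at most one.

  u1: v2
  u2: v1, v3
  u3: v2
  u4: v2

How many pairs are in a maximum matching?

Unit-capacity flow: source→left, listed edges, right→sink; max matching = max flow.
Augmenting path u1→v2 (+1); matched 1.
Augmenting path u2→v1 (+1); matched 2.
No augmenting path remains; maximum matching = 2.
König certificate: {u2, v2} is a vertex cover of size 2 (every listed pair touches it), so no matching can be larger.

2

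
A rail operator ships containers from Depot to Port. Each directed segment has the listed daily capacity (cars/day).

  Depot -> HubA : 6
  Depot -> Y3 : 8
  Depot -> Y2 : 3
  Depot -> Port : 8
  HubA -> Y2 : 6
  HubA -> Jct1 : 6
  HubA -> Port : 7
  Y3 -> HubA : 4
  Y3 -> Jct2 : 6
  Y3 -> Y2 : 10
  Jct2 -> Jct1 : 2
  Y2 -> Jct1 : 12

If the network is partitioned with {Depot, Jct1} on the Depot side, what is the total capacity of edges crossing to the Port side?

Edges leaving {Depot, Jct1}: Depot→HubA (6), Depot→Y3 (8), Depot→Y2 (3), Depot→Port (8).
Cut capacity = 6 + 8 + 3 + 8 = 25.

25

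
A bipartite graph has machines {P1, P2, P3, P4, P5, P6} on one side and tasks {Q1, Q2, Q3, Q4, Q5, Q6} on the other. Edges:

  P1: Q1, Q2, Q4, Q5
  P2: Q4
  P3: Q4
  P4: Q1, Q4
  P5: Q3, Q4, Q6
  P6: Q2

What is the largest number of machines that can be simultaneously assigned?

5

Unit-capacity flow: source→left, listed edges, right→sink; max matching = max flow.
Augmenting path P1→Q1 (+1); matched 1.
Augmenting path P2→Q4 (+1); matched 2.
Augmenting path P5→Q3 (+1); matched 3.
Augmenting path P6→Q2 (+1); matched 4.
Augmenting path P4→Q1→P1→Q5 (+1); matched 5.
No augmenting path remains; maximum matching = 5.
König certificate: {P1, P4, P5, P6, Q4} is a vertex cover of size 5 (every listed pair touches it), so no matching can be larger.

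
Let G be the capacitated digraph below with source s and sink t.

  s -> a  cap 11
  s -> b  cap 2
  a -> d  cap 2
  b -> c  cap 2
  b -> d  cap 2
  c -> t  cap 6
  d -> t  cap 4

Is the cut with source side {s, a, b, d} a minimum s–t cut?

No — its capacity is 6, but the minimum cut has capacity 4.

Given cut capacity: 2 + 4 = 6.
Augment s→a→d→t: bottleneck 2, flow now 2.
Augment s→b→c→t: bottleneck 2, flow now 4.
No augmenting path remains; maximum flow = 4.
In the residual graph, reachable from s: {s, a}.
Min-cut edges: s→b (2), a→d (2); capacity 2 + 2 = 4.
Cut capacity 6 exceeds the max flow 4, so it is not minimum.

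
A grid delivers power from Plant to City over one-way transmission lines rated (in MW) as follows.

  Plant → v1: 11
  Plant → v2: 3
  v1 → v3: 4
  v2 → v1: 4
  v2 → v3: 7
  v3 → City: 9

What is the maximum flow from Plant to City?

7

Augment Plant→v1→v3→City: bottleneck 4, flow now 4.
Augment Plant→v2→v3→City: bottleneck 3, flow now 7.
No augmenting path remains; maximum flow = 7.
In the residual graph, reachable from Plant: {Plant, v1}.
Min-cut edges: Plant→v2 (3), v1→v3 (4); capacity 3 + 4 = 7.
This cut is saturated, so no flow can exceed 7.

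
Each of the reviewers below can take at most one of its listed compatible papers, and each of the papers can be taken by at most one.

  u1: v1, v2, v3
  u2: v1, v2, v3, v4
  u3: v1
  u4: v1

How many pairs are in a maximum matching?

Unit-capacity flow: source→left, listed edges, right→sink; max matching = max flow.
Augmenting path u1→v1 (+1); matched 1.
Augmenting path u2→v2 (+1); matched 2.
Augmenting path u3→v1→u1→v3 (+1); matched 3.
No augmenting path remains; maximum matching = 3.
König certificate: {u1, u2, v1} is a vertex cover of size 3 (every listed pair touches it), so no matching can be larger.

3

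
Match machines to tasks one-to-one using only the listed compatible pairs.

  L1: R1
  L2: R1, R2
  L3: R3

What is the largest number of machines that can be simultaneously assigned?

3

Unit-capacity flow: source→left, listed edges, right→sink; max matching = max flow.
Augmenting path L1→R1 (+1); matched 1.
Augmenting path L2→R2 (+1); matched 2.
Augmenting path L3→R3 (+1); matched 3.
No augmenting path remains; maximum matching = 3.
König certificate: {L1, L2, L3} is a vertex cover of size 3 (every listed pair touches it), so no matching can be larger.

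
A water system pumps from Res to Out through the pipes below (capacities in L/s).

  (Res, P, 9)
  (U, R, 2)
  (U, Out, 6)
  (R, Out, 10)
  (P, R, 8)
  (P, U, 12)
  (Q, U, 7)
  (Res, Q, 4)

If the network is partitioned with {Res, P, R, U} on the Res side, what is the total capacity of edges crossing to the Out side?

Edges leaving {Res, P, R, U}: Res→Q (4), R→Out (10), U→Out (6).
Cut capacity = 4 + 10 + 6 = 20.

20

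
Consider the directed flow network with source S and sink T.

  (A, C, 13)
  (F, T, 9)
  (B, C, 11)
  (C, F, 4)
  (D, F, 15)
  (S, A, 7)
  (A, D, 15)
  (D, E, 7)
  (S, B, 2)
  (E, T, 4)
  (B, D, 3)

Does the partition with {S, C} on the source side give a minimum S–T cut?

Given cut capacity: 7 + 2 + 4 = 13.
Augment S→A→C→F→T: bottleneck 4, flow now 4.
Augment S→A→D→E→T: bottleneck 3, flow now 7.
Augment S→B→D→E→T: bottleneck 1, flow now 8.
Augment S→B→D→F→T: bottleneck 1, flow now 9.
No augmenting path remains; maximum flow = 9.
In the residual graph, reachable from S: {S}.
Min-cut edges: S→A (7), S→B (2); capacity 7 + 2 = 9.
Cut capacity 13 exceeds the max flow 9, so it is not minimum.

No — its capacity is 13, but the minimum cut has capacity 9.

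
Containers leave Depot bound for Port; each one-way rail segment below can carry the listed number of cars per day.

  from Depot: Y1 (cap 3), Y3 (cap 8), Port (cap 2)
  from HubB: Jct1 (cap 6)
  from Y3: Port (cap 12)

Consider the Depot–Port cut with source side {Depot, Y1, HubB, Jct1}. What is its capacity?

10

Edges leaving {Depot, Y1, HubB, Jct1}: Depot→Y3 (8), Depot→Port (2).
Cut capacity = 8 + 2 = 10.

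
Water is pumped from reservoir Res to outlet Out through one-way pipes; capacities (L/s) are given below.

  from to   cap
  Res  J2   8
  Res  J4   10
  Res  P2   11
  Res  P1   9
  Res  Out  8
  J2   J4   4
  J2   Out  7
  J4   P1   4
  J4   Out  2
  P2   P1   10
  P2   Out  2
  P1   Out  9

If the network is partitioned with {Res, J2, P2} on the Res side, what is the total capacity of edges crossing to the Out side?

Edges leaving {Res, J2, P2}: Res→J4 (10), Res→P1 (9), Res→Out (8), J2→J4 (4), J2→Out (7), P2→P1 (10), P2→Out (2).
Cut capacity = 10 + 9 + 8 + 4 + 7 + 10 + 2 = 50.

50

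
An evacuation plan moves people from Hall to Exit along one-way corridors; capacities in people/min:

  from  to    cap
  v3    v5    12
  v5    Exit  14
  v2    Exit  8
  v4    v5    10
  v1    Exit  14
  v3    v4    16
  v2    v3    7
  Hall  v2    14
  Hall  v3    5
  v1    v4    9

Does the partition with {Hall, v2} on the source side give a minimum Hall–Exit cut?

Given cut capacity: 5 + 7 + 8 = 20.
Augment Hall→v2→Exit: bottleneck 8, flow now 8.
Augment Hall→v3→v5→Exit: bottleneck 5, flow now 13.
Augment Hall→v2→v3→v5→Exit: bottleneck 6, flow now 19.
No augmenting path remains; maximum flow = 19.
In the residual graph, reachable from Hall: {Hall}.
Min-cut edges: Hall→v2 (14), Hall→v3 (5); capacity 14 + 5 = 19.
Cut capacity 20 exceeds the max flow 19, so it is not minimum.

No — its capacity is 20, but the minimum cut has capacity 19.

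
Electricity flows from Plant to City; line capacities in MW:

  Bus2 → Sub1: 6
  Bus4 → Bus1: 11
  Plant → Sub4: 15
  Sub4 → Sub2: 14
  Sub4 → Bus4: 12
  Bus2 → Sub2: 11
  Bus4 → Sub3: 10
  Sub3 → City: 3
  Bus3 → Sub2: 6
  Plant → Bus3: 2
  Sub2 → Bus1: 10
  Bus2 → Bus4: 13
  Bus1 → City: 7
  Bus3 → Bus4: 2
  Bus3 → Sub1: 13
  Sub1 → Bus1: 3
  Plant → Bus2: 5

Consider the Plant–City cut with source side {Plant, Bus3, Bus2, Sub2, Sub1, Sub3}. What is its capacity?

Edges leaving {Plant, Bus3, Bus2, Sub2, Sub1, Sub3}: Plant→Sub4 (15), Bus3→Bus4 (2), Bus2→Bus4 (13), Sub2→Bus1 (10), Sub1→Bus1 (3), Sub3→City (3).
Cut capacity = 15 + 2 + 13 + 10 + 3 + 3 = 46.

46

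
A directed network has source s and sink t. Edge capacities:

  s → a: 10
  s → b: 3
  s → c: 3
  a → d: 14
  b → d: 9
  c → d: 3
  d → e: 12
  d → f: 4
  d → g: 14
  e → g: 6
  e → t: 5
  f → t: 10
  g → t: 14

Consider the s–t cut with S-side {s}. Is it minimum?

Given cut capacity: 10 + 3 + 3 = 16.
Augment s→a→d→e→t: bottleneck 5, flow now 5.
Augment s→a→d→f→t: bottleneck 4, flow now 9.
Augment s→a→d→g→t: bottleneck 1, flow now 10.
Augment s→b→d→g→t: bottleneck 3, flow now 13.
Augment s→c→d→g→t: bottleneck 3, flow now 16.
No augmenting path remains; maximum flow = 16.
Cut capacity 16 equals the max flow, so it is a minimum cut.

Yes — it is a minimum cut (capacity 16).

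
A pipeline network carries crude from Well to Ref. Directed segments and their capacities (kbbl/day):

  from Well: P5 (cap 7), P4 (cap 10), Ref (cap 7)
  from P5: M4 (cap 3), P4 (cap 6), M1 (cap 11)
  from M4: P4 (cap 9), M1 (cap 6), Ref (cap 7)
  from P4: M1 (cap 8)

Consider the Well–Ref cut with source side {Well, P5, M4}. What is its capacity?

Edges leaving {Well, P5, M4}: Well→P4 (10), Well→Ref (7), P5→P4 (6), P5→M1 (11), M4→P4 (9), M4→M1 (6), M4→Ref (7).
Cut capacity = 10 + 7 + 6 + 11 + 9 + 6 + 7 = 56.

56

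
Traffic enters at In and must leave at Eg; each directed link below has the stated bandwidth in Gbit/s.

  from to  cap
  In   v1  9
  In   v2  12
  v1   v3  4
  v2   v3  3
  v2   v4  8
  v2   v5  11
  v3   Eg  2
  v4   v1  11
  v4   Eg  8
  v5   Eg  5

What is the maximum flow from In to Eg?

14

Augment In→v1→v3→Eg: bottleneck 2, flow now 2.
Augment In→v2→v4→Eg: bottleneck 8, flow now 10.
Augment In→v2→v5→Eg: bottleneck 4, flow now 14.
No augmenting path remains; maximum flow = 14.
In the residual graph, reachable from In: {In, v1, v3}.
Min-cut edges: In→v2 (12), v3→Eg (2); capacity 12 + 2 = 14.
This cut is saturated, so no flow can exceed 14.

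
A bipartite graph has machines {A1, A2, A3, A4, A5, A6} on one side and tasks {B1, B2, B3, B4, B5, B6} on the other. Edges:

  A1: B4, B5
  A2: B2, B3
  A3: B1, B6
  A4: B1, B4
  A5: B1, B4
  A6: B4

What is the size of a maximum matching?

Unit-capacity flow: source→left, listed edges, right→sink; max matching = max flow.
Augmenting path A1→B4 (+1); matched 1.
Augmenting path A2→B2 (+1); matched 2.
Augmenting path A3→B1 (+1); matched 3.
Augmenting path A4→B1→A3→B6 (+1); matched 4.
Augmenting path A5→B4→A1→B5 (+1); matched 5.
No augmenting path remains; maximum matching = 5.
König certificate: {A1, A2, A3, B1, B4} is a vertex cover of size 5 (every listed pair touches it), so no matching can be larger.

5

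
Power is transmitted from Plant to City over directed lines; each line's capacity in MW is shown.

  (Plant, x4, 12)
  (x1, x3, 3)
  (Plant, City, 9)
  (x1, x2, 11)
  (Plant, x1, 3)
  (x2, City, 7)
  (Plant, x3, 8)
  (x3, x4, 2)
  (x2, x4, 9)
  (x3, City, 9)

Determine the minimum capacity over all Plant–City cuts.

Augment Plant→City: bottleneck 9, flow now 9.
Augment Plant→x3→City: bottleneck 8, flow now 17.
Augment Plant→x1→x2→City: bottleneck 3, flow now 20.
No augmenting path remains; maximum flow = 20.
By max-flow min-cut, the minimum cut capacity equals the max flow.
In the residual graph, reachable from Plant: {Plant, x4}.
Min-cut edges: Plant→x1 (3), Plant→x3 (8), Plant→City (9); capacity 3 + 8 + 9 = 20.

20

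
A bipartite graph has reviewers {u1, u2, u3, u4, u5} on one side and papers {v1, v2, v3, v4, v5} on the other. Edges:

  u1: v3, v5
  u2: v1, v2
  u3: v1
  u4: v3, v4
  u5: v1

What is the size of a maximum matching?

4

Unit-capacity flow: source→left, listed edges, right→sink; max matching = max flow.
Augmenting path u1→v3 (+1); matched 1.
Augmenting path u2→v1 (+1); matched 2.
Augmenting path u4→v4 (+1); matched 3.
Augmenting path u3→v1→u2→v2 (+1); matched 4.
No augmenting path remains; maximum matching = 4.
König certificate: {u1, u2, u4, v1} is a vertex cover of size 4 (every listed pair touches it), so no matching can be larger.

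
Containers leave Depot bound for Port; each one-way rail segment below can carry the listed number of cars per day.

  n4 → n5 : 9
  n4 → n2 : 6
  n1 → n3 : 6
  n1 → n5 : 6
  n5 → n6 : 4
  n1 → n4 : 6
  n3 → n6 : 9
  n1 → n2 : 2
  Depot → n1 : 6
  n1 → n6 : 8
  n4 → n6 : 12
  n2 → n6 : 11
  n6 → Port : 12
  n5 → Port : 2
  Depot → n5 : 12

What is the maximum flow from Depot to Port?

Augment Depot→n5→Port: bottleneck 2, flow now 2.
Augment Depot→n1→n6→Port: bottleneck 6, flow now 8.
Augment Depot→n5→n6→Port: bottleneck 4, flow now 12.
No augmenting path remains; maximum flow = 12.
In the residual graph, reachable from Depot: {Depot, n5}.
Min-cut edges: Depot→n1 (6), n5→n6 (4), n5→Port (2); capacity 6 + 4 + 2 = 12.
This cut is saturated, so no flow can exceed 12.

12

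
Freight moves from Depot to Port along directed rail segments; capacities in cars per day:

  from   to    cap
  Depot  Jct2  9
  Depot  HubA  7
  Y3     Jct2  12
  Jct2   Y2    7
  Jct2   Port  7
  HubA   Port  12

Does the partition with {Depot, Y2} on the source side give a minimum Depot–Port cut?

Given cut capacity: 9 + 7 = 16.
Augment Depot→Jct2→Port: bottleneck 7, flow now 7.
Augment Depot→HubA→Port: bottleneck 7, flow now 14.
No augmenting path remains; maximum flow = 14.
In the residual graph, reachable from Depot: {Depot, Jct2, Y2}.
Min-cut edges: Depot→HubA (7), Jct2→Port (7); capacity 7 + 7 = 14.
Cut capacity 16 exceeds the max flow 14, so it is not minimum.

No — its capacity is 16, but the minimum cut has capacity 14.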